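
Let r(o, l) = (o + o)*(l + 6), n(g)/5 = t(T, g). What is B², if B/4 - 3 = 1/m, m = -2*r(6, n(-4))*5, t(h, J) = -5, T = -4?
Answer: 46799281/324900 ≈ 144.04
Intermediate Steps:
n(g) = -25 (n(g) = 5*(-5) = -25)
r(o, l) = 2*o*(6 + l) (r(o, l) = (2*o)*(6 + l) = 2*o*(6 + l))
m = 2280 (m = -4*6*(6 - 25)*5 = -4*6*(-19)*5 = -2*(-228)*5 = 456*5 = 2280)
B = 6841/570 (B = 12 + 4/2280 = 12 + 4*(1/2280) = 12 + 1/570 = 6841/570 ≈ 12.002)
B² = (6841/570)² = 46799281/324900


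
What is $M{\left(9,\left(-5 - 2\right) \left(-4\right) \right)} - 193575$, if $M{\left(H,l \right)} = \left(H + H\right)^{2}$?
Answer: $-193251$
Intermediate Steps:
$M{\left(H,l \right)} = 4 H^{2}$ ($M{\left(H,l \right)} = \left(2 H\right)^{2} = 4 H^{2}$)
$M{\left(9,\left(-5 - 2\right) \left(-4\right) \right)} - 193575 = 4 \cdot 9^{2} - 193575 = 4 \cdot 81 - 193575 = 324 - 193575 = -193251$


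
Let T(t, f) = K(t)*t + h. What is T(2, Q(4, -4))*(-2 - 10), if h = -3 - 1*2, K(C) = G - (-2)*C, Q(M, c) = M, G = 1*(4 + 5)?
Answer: -252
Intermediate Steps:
G = 9 (G = 1*9 = 9)
K(C) = 9 + 2*C (K(C) = 9 - (-2)*C = 9 + 2*C)
h = -5 (h = -3 - 2 = -5)
T(t, f) = -5 + t*(9 + 2*t) (T(t, f) = (9 + 2*t)*t - 5 = t*(9 + 2*t) - 5 = -5 + t*(9 + 2*t))
T(2, Q(4, -4))*(-2 - 10) = (-5 + 2*(9 + 2*2))*(-2 - 10) = (-5 + 2*(9 + 4))*(-12) = (-5 + 2*13)*(-12) = (-5 + 26)*(-12) = 21*(-12) = -252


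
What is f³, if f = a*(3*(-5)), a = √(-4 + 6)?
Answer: -6750*√2 ≈ -9545.9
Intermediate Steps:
a = √2 ≈ 1.4142
f = -15*√2 (f = √2*(3*(-5)) = √2*(-15) = -15*√2 ≈ -21.213)
f³ = (-15*√2)³ = -6750*√2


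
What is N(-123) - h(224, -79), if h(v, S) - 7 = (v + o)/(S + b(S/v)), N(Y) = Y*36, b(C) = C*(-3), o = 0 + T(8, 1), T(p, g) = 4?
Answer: -77379593/17459 ≈ -4432.1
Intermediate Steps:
o = 4 (o = 0 + 4 = 4)
b(C) = -3*C
N(Y) = 36*Y
h(v, S) = 7 + (4 + v)/(S - 3*S/v) (h(v, S) = 7 + (v + 4)/(S - 3*S/v) = 7 + (4 + v)/(S - 3*S/v))
N(-123) - h(224, -79) = 36*(-123) - (-21*(-79) + 224*(4 + 224 + 7*(-79)))/((-79)*(-3 + 224)) = -4428 - (-1)*(1659 + 224*(4 + 224 - 553))/(79*221) = -4428 - (-1)*(1659 + 224*(-325))/(79*221) = -4428 - (-1)*(1659 - 72800)/(79*221) = -4428 - (-1)*(-71141)/(79*221) = -4428 - 1*71141/17459 = -4428 - 71141/17459 = -77379593/17459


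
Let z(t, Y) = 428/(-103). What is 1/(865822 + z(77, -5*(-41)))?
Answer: 103/89179238 ≈ 1.1550e-6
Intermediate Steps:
z(t, Y) = -428/103 (z(t, Y) = 428*(-1/103) = -428/103)
1/(865822 + z(77, -5*(-41))) = 1/(865822 - 428/103) = 1/(89179238/103) = 103/89179238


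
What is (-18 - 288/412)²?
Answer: 3709476/10609 ≈ 349.65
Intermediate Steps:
(-18 - 288/412)² = (-18 - 288*1/412)² = (-18 - 72/103)² = (-1926/103)² = 3709476/10609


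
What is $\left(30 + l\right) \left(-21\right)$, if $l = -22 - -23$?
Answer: $-651$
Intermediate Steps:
$l = 1$ ($l = -22 + 23 = 1$)
$\left(30 + l\right) \left(-21\right) = \left(30 + 1\right) \left(-21\right) = 31 \left(-21\right) = -651$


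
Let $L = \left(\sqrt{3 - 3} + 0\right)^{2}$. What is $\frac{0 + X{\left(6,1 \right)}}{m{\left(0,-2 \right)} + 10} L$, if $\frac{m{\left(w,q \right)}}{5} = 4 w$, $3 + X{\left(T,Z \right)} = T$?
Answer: $0$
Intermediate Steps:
$X{\left(T,Z \right)} = -3 + T$
$m{\left(w,q \right)} = 20 w$ ($m{\left(w,q \right)} = 5 \cdot 4 w = 20 w$)
$L = 0$ ($L = \left(\sqrt{0} + 0\right)^{2} = \left(0 + 0\right)^{2} = 0^{2} = 0$)
$\frac{0 + X{\left(6,1 \right)}}{m{\left(0,-2 \right)} + 10} L = \frac{0 + \left(-3 + 6\right)}{20 \cdot 0 + 10} \cdot 0 = \frac{0 + 3}{0 + 10} \cdot 0 = \frac{3}{10} \cdot 0 = 0$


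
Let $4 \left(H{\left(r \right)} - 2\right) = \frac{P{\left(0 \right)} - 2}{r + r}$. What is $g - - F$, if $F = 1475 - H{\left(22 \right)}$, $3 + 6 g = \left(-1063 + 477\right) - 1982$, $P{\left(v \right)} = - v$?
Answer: $\frac{91917}{88} \approx 1044.5$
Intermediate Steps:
$g = - \frac{857}{2}$ ($g = - \frac{1}{2} + \frac{\left(-1063 + 477\right) - 1982}{6} = - \frac{1}{2} + \frac{-586 - 1982}{6} = - \frac{1}{2} + \frac{1}{6} \left(-2568\right) = - \frac{1}{2} - 428 = - \frac{857}{2} \approx -428.5$)
$H{\left(r \right)} = 2 - \frac{1}{4 r}$ ($H{\left(r \right)} = 2 + \frac{\left(\left(-1\right) 0 - 2\right) \frac{1}{r + r}}{4} = 2 + \frac{\left(0 - 2\right) \frac{1}{2 r}}{4} = 2 + \frac{\left(-2\right) \frac{1}{2 r}}{4} = 2 + \frac{\left(-1\right) \frac{1}{r}}{4} = 2 - \frac{1}{4 r}$)
$F = \frac{129625}{88}$ ($F = 1475 - \left(2 - \frac{1}{4 \cdot 22}\right) = 1475 - \left(2 - \frac{1}{88}\right) = 1475 - \frac{175}{88} = \frac{129625}{88} \approx 1473.0$)
$g - - F = - \frac{857}{2} - \left(-1\right) \frac{129625}{88} = - \frac{857}{2} - - \frac{129625}{88} = - \frac{857}{2} + \frac{129625}{88} = \frac{91917}{88}$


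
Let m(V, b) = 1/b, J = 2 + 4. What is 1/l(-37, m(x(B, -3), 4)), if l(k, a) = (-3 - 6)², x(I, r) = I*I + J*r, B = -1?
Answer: 1/81 ≈ 0.012346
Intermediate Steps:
J = 6
x(I, r) = I² + 6*r (x(I, r) = I*I + 6*r = I² + 6*r)
l(k, a) = 81 (l(k, a) = (-9)² = 81)
1/l(-37, m(x(B, -3), 4)) = 1/81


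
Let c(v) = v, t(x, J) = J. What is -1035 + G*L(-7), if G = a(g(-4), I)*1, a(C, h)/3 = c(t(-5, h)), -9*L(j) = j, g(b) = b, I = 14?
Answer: -3007/3 ≈ -1002.3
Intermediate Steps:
L(j) = -j/9
a(C, h) = 3*h
G = 42 (G = (3*14)*1 = 42*1 = 42)
-1035 + G*L(-7) = -1035 + 42*(-1/9*(-7)) = -1035 + 42*(7/9) = -1035 + 98/3 = -3007/3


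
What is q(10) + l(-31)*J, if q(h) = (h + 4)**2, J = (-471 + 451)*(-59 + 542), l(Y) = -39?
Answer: 376936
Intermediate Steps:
J = -9660 (J = -20*483 = -9660)
q(h) = (4 + h)**2
q(10) + l(-31)*J = (4 + 10)**2 - 39*(-9660) = 14**2 + 376740 = 196 + 376740 = 376936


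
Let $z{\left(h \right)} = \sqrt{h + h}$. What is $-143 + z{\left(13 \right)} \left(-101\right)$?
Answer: $-143 - 101 \sqrt{26} \approx -658.0$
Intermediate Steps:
$z{\left(h \right)} = \sqrt{2} \sqrt{h}$ ($z{\left(h \right)} = \sqrt{2 h} = \sqrt{2} \sqrt{h}$)
$-143 + z{\left(13 \right)} \left(-101\right) = -143 + \sqrt{2} \sqrt{13} \left(-101\right) = -143 + \sqrt{26} \left(-101\right) = -143 - 101 \sqrt{26}$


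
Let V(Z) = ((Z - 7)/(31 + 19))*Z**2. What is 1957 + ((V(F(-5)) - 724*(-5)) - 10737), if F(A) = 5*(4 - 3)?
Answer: -5161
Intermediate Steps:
F(A) = 5 (F(A) = 5*1 = 5)
V(Z) = Z**2*(-7/50 + Z/50) (V(Z) = ((-7 + Z)/50)*Z**2 = ((-7 + Z)*(1/50))*Z**2 = (-7/50 + Z/50)*Z**2 = Z**2*(-7/50 + Z/50))
1957 + ((V(F(-5)) - 724*(-5)) - 10737) = 1957 + (((1/50)*5**2*(-7 + 5) - 724*(-5)) - 10737) = 1957 + (((1/50)*25*(-2) + 3620) - 10737) = 1957 + ((-1 + 3620) - 10737) = 1957 + (3619 - 10737) = 1957 - 7118 = -5161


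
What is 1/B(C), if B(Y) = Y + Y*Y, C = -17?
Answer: 1/272 ≈ 0.0036765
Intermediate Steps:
B(Y) = Y + Y²
1/B(C) = 1/(-17*(1 - 17)) = 1/(-17*(-16)) = 1/272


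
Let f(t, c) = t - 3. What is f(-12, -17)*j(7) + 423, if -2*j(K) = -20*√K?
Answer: 423 - 150*√7 ≈ 26.137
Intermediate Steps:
j(K) = 10*√K (j(K) = -(-10)*√K = 10*√K)
f(t, c) = -3 + t
f(-12, -17)*j(7) + 423 = (-3 - 12)*(10*√7) + 423 = -150*√7 + 423 = 423 - 150*√7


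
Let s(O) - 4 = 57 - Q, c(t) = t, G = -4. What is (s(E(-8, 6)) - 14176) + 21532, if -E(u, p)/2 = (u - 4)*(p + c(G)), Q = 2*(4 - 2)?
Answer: 7413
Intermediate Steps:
Q = 4 (Q = 2*2 = 4)
E(u, p) = -2*(-4 + p)*(-4 + u) (E(u, p) = -2*(u - 4)*(p - 4) = -2*(-4 + u)*(-4 + p) = -2*(-4 + p)*(-4 + u))
s(O) = 57 (s(O) = 4 + (57 - 1*4) = 4 + (57 - 4) = 4 + 53 = 57)
(s(E(-8, 6)) - 14176) + 21532 = (57 - 14176) + 21532 = -14119 + 21532 = 7413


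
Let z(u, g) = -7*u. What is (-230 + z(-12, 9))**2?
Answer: 21316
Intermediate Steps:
(-230 + z(-12, 9))**2 = (-230 - 7*(-12))**2 = (-230 + 84)**2 = (-146)**2 = 21316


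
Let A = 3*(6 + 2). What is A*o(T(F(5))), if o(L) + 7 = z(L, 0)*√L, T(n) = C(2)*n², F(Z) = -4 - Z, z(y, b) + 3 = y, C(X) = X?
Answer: -168 + 34344*√2 ≈ 48402.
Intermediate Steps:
z(y, b) = -3 + y
A = 24 (A = 3*8 = 24)
T(n) = 2*n²
o(L) = -7 + √L*(-3 + L) (o(L) = -7 + (-3 + L)*√L = -7 + √L*(-3 + L))
A*o(T(F(5))) = 24*(-7 + √(2*(-4 - 1*5)²)*(-3 + 2*(-4 - 1*5)²)) = 24*(-7 + √(2*(-4 - 5)²)*(-3 + 2*(-4 - 5)²)) = 24*(-7 + √(2*(-9)²)*(-3 + 2*(-9)²)) = 24*(-7 + √(2*81)*(-3 + 2*81)) = 24*(-7 + √162*(-3 + 162)) = 24*(-7 + (9*√2)*159) = 24*(-7 + 1431*√2) = -168 + 34344*√2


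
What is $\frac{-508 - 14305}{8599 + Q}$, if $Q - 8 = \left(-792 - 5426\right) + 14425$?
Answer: $- \frac{14813}{16814} \approx -0.88099$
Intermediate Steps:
$Q = 8215$ ($Q = 8 + \left(\left(-792 - 5426\right) + 14425\right) = 8 + \left(-6218 + 14425\right) = 8 + 8207 = 8215$)
$\frac{-508 - 14305}{8599 + Q} = \frac{-508 - 14305}{8599 + 8215} = - \frac{14813}{16814}$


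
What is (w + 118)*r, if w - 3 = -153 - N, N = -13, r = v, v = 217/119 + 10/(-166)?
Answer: -47272/1411 ≈ -33.503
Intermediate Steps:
v = 2488/1411 (v = 217*(1/119) + 10*(-1/166) = 31/17 - 5/83 = 2488/1411 ≈ 1.7633)
r = 2488/1411 ≈ 1.7633
w = -137 (w = 3 + (-153 - 1*(-13)) = 3 + (-153 + 13) = 3 - 140 = -137)
(w + 118)*r = (-137 + 118)*(2488/1411) = -19*2488/1411 = -47272/1411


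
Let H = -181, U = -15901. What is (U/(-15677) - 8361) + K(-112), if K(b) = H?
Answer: -133897033/15677 ≈ -8541.0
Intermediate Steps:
K(b) = -181
(U/(-15677) - 8361) + K(-112) = (-15901/(-15677) - 8361) - 181 = (-15901*(-1/15677) - 8361) - 181 = (15901/15677 - 8361) - 181 = -131059496/15677 - 181 = -133897033/15677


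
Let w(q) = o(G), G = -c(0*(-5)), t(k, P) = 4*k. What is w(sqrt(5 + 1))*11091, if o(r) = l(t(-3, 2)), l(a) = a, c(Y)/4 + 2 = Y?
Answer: -133092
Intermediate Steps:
c(Y) = -8 + 4*Y
G = 8 (G = -(-8 + 4*(0*(-5))) = -(-8 + 4*0) = -(-8 + 0) = -1*(-8) = 8)
o(r) = -12 (o(r) = 4*(-3) = -12)
w(q) = -12
w(sqrt(5 + 1))*11091 = -12*11091 = -133092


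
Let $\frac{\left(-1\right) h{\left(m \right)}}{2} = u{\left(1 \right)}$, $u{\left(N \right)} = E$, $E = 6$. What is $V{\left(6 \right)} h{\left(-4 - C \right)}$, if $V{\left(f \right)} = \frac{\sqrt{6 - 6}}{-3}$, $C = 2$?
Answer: $0$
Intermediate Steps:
$u{\left(N \right)} = 6$
$V{\left(f \right)} = 0$ ($V{\left(f \right)} = \sqrt{0} \left(- \frac{1}{3}\right) = 0 \left(- \frac{1}{3}\right) = 0$)
$h{\left(m \right)} = -12$ ($h{\left(m \right)} = \left(-2\right) 6 = -12$)
$V{\left(6 \right)} h{\left(-4 - C \right)} = 0 \left(-12\right) = 0$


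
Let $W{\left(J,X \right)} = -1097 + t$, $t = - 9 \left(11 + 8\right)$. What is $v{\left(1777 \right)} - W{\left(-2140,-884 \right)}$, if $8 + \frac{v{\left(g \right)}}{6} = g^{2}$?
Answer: $18947594$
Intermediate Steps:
$t = -171$ ($t = \left(-9\right) 19 = -171$)
$v{\left(g \right)} = -48 + 6 g^{2}$
$W{\left(J,X \right)} = -1268$ ($W{\left(J,X \right)} = -1097 - 171 = -1268$)
$v{\left(1777 \right)} - W{\left(-2140,-884 \right)} = \left(-48 + 6 \cdot 1777^{2}\right) - -1268 = \left(-48 + 6 \cdot 3157729\right) + 1268 = \left(-48 + 18946374\right) + 1268 = 18946326 + 1268 = 18947594$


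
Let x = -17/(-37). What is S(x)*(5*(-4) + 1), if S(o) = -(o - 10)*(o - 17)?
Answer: 4104684/1369 ≈ 2998.3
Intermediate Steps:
x = 17/37 (x = -17*(-1/37) = 17/37 ≈ 0.45946)
S(o) = -(-17 + o)*(-10 + o) (S(o) = -(-10 + o)*(-17 + o) = -(-17 + o)*(-10 + o))
S(x)*(5*(-4) + 1) = (-170 - (17/37)**2 + 27*(17/37))*(5*(-4) + 1) = (-170 - 1*289/1369 + 459/37)*(-20 + 1) = (-170 - 289/1369 + 459/37)*(-19) = -216036/1369*(-19) = 4104684/1369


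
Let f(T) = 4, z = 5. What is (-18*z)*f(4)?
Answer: -360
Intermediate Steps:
(-18*z)*f(4) = -18*5*4 = -90*4 = -360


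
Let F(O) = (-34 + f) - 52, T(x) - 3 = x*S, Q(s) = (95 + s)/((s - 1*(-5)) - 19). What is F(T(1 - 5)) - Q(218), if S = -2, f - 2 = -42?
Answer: -26017/204 ≈ -127.53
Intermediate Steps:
f = -40 (f = 2 - 42 = -40)
Q(s) = (95 + s)/(-14 + s) (Q(s) = (95 + s)/((s + 5) - 19) = (95 + s)/((5 + s) - 19) = (95 + s)/(-14 + s))
T(x) = 3 - 2*x (T(x) = 3 + x*(-2) = 3 - 2*x)
F(O) = -126 (F(O) = (-34 - 40) - 52 = -74 - 52 = -126)
F(T(1 - 5)) - Q(218) = -126 - (95 + 218)/(-14 + 218) = -126 - 313/204 = -26017/204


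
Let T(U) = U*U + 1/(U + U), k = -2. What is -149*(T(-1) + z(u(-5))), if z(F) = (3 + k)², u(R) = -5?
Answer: -447/2 ≈ -223.50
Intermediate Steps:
z(F) = 1 (z(F) = (3 - 2)² = 1² = 1)
T(U) = U² + 1/(2*U)
-149*(T(-1) + z(u(-5))) = -149*((½ + (-1)³)/(-1) + 1) = -149*(-(½ - 1) + 1) = -149*(-1*(-½) + 1) = -149*(½ + 1) = -149*3/2 = -447/2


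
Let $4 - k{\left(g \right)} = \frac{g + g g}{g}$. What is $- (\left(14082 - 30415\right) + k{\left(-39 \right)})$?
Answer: $16291$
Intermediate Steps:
$k{\left(g \right)} = 4 - \frac{g + g^{2}}{g}$ ($k{\left(g \right)} = 4 - \frac{g + g g}{g} = 4 - \frac{g + g^{2}}{g}$)
$- (\left(14082 - 30415\right) + k{\left(-39 \right)}) = - (\left(14082 - 30415\right) + \left(3 - -39\right)) = - (-16333 + \left(3 + 39\right)) = - (-16333 + 42) = \left(-1\right) \left(-16291\right) = 16291$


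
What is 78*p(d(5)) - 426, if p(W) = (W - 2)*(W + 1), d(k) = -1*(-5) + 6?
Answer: 7998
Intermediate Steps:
d(k) = 11 (d(k) = 5 + 6 = 11)
p(W) = (1 + W)*(-2 + W) (p(W) = (-2 + W)*(1 + W) = (1 + W)*(-2 + W))
78*p(d(5)) - 426 = 78*(-2 + 11² - 1*11) - 426 = 78*(-2 + 121 - 11) - 426 = 78*108 - 426 = 8424 - 426 = 7998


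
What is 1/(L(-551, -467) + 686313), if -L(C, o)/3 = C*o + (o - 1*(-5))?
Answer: -1/84252 ≈ -1.1869e-5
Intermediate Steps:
L(C, o) = -15 - 3*o - 3*C*o (L(C, o) = -3*(C*o + (o - 1*(-5))) = -3*(C*o + (o + 5)) = -3*(C*o + (5 + o)) = -3*(5 + o + C*o) = -15 - 3*o - 3*C*o)
1/(L(-551, -467) + 686313) = 1/((-15 - 3*(-467) - 3*(-551)*(-467)) + 686313) = 1/((-15 + 1401 - 771951) + 686313) = 1/(-770565 + 686313) = 1/(-84252) = -1/84252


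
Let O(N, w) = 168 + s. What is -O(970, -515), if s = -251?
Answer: 83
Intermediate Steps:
O(N, w) = -83 (O(N, w) = 168 - 251 = -83)
-O(970, -515) = -1*(-83) = 83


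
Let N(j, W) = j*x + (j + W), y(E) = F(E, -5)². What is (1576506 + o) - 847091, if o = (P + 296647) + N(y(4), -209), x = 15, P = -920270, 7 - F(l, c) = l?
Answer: 105727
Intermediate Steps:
F(l, c) = 7 - l
y(E) = (7 - E)²
N(j, W) = W + 16*j (N(j, W) = j*15 + (j + W) = 15*j + (W + j) = W + 16*j)
o = -623688 (o = (-920270 + 296647) + (-209 + 16*(-7 + 4)²) = -623623 + (-209 + 16*(-3)²) = -623623 + (-209 + 16*9) = -623623 + (-209 + 144) = -623623 - 65 = -623688)
(1576506 + o) - 847091 = (1576506 - 623688) - 847091 = 952818 - 847091 = 105727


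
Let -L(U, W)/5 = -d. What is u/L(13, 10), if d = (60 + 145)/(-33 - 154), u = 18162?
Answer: -3396294/1025 ≈ -3313.5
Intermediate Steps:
d = -205/187 (d = 205/(-187) = 205*(-1/187) = -205/187 ≈ -1.0963)
L(U, W) = -1025/187 (L(U, W) = -(-5)*(-205)/187 = -5*205/187 = -1025/187)
u/L(13, 10) = 18162/(-1025/187) = 18162*(-187/1025) = -3396294/1025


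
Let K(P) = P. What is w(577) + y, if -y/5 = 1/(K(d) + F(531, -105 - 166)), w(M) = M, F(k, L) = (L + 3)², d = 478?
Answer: 41718249/72302 ≈ 577.00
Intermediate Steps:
F(k, L) = (3 + L)²
y = -5/72302 (y = -5/(478 + (3 + (-105 - 166))²) = -5/(478 + (3 - 271)²) = -5/(478 + (-268)²) = -5/(478 + 71824) = -5/72302 ≈ -6.9154e-5)
w(577) + y = 577 - 5/72302 = 41718249/72302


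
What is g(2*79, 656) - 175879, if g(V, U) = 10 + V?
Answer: -175711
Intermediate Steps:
g(2*79, 656) - 175879 = (10 + 2*79) - 175879 = (10 + 158) - 175879 = 168 - 175879 = -175711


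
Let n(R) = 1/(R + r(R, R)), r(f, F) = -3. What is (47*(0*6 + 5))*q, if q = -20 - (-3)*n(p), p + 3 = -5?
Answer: -52405/11 ≈ -4764.1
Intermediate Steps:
p = -8 (p = -3 - 5 = -8)
n(R) = 1/(-3 + R) (n(R) = 1/(R - 3) = 1/(-3 + R))
q = -223/11 (q = -20 - (-3)/(-3 - 8) = -20 - (-3)/(-11) = -20 - (-3)*(-1)/11 = -20 - 1*3/11 = -20 - 3/11 = -223/11 ≈ -20.273)
(47*(0*6 + 5))*q = (47*(0*6 + 5))*(-223/11) = (47*(0 + 5))*(-223/11) = (47*5)*(-223/11) = 235*(-223/11) = -52405/11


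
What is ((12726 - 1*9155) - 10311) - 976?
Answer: -7716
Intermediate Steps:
((12726 - 1*9155) - 10311) - 976 = ((12726 - 9155) - 10311) - 976 = (3571 - 10311) - 976 = -6740 - 976 = -7716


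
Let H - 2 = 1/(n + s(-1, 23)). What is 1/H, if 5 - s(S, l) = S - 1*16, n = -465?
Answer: 443/885 ≈ 0.50056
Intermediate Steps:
s(S, l) = 21 - S (s(S, l) = 5 - (S - 1*16) = 5 - (S - 16) = 5 - (-16 + S) = 5 + (16 - S) = 21 - S)
H = 885/443 (H = 2 + 1/(-465 + (21 - 1*(-1))) = 2 + 1/(-465 + (21 + 1)) = 2 + 1/(-465 + 22) = 2 + 1/(-443) = 2 - 1/443 = 885/443 ≈ 1.9977)
1/H = 1/(885/443) = 443/885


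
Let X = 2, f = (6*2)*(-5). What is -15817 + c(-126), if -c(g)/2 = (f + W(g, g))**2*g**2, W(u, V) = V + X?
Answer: -1075011529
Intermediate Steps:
f = -60 (f = 12*(-5) = -60)
W(u, V) = 2 + V (W(u, V) = V + 2 = 2 + V)
c(g) = -2*g**2*(-58 + g)**2 (c(g) = -2*(-60 + (2 + g))**2*g**2 = -2*(-58 + g)**2*g**2 = -2*g**2*(-58 + g)**2)
-15817 + c(-126) = -15817 - 2*(-126)**2*(-58 - 126)**2 = -15817 - 2*15876*(-184)**2 = -15817 - 2*15876*33856 = -15817 - 1074995712 = -1075011529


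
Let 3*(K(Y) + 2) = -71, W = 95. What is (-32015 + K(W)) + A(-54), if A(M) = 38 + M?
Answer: -96170/3 ≈ -32057.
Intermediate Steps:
K(Y) = -77/3 (K(Y) = -2 + (⅓)*(-71) = -2 - 71/3 = -77/3)
(-32015 + K(W)) + A(-54) = (-32015 - 77/3) + (38 - 54) = -96122/3 - 16 = -96170/3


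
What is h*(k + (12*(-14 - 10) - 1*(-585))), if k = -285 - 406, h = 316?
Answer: -124504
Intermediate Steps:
k = -691
h*(k + (12*(-14 - 10) - 1*(-585))) = 316*(-691 + (12*(-14 - 10) - 1*(-585))) = 316*(-691 + (12*(-24) + 585)) = 316*(-691 + (-288 + 585)) = 316*(-691 + 297) = 316*(-394) = -124504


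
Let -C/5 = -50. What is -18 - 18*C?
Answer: -4518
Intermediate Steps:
C = 250 (C = -5*(-50) = 250)
-18 - 18*C = -18 - 18*250 = -18 - 4500 = -4518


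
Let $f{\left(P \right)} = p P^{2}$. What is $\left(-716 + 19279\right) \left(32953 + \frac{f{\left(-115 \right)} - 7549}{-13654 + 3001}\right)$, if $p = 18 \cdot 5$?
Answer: $\frac{6494555281304}{10653} \approx 6.0965 \cdot 10^{8}$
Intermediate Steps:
$p = 90$
$f{\left(P \right)} = 90 P^{2}$
$\left(-716 + 19279\right) \left(32953 + \frac{f{\left(-115 \right)} - 7549}{-13654 + 3001}\right) = \left(-716 + 19279\right) \left(32953 + \frac{90 \left(-115\right)^{2} - 7549}{-13654 + 3001}\right) = 18563 \left(32953 + \frac{90 \cdot 13225 - 7549}{-10653}\right) = 18563 \left(32953 + \left(1190250 - 7549\right) \left(- \frac{1}{10653}\right)\right) = 18563 \left(32953 + 1182701 \left(- \frac{1}{10653}\right)\right) = 18563 \left(32953 - \frac{1182701}{10653}\right) = 18563 \cdot \frac{349865608}{10653} = \frac{6494555281304}{10653}$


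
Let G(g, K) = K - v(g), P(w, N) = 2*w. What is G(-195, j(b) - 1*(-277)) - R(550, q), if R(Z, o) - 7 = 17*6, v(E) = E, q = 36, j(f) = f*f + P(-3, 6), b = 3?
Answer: 366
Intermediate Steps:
j(f) = -6 + f**2 (j(f) = f*f + 2*(-3) = f**2 - 6 = -6 + f**2)
G(g, K) = K - g
R(Z, o) = 109 (R(Z, o) = 7 + 17*6 = 7 + 102 = 109)
G(-195, j(b) - 1*(-277)) - R(550, q) = (((-6 + 3**2) - 1*(-277)) - 1*(-195)) - 1*109 = (((-6 + 9) + 277) + 195) - 109 = ((3 + 277) + 195) - 109 = (280 + 195) - 109 = 475 - 109 = 366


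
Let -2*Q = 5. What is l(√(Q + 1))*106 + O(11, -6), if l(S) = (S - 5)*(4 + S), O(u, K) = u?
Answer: -2268 - 53*I*√6 ≈ -2268.0 - 129.82*I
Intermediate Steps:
Q = -5/2 (Q = -½*5 = -5/2 ≈ -2.5000)
l(S) = (-5 + S)*(4 + S)
l(√(Q + 1))*106 + O(11, -6) = (-20 + (√(-5/2 + 1))² - √(-5/2 + 1))*106 + 11 = (-20 + (√(-3/2))² - √(-3/2))*106 + 11 = (-20 + (I*√6/2)² - I*√6/2)*106 + 11 = (-20 - 3/2 - I*√6/2)*106 + 11 = (-43/2 - I*√6/2)*106 + 11 = (-2279 - 53*I*√6) + 11 = -2268 - 53*I*√6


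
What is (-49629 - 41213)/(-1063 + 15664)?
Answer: -90842/14601 ≈ -6.2216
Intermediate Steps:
(-49629 - 41213)/(-1063 + 15664) = -90842/14601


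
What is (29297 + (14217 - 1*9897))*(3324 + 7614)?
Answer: 367702746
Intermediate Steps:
(29297 + (14217 - 1*9897))*(3324 + 7614) = (29297 + (14217 - 9897))*10938 = (29297 + 4320)*10938 = 33617*10938 = 367702746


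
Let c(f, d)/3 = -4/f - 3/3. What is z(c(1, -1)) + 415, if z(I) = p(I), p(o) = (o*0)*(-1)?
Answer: 415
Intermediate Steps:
p(o) = 0 (p(o) = 0*(-1) = 0)
c(f, d) = -3 - 12/f (c(f, d) = 3*(-4/f - 3/3) = 3*(-4/f - 3*⅓) = 3*(-4/f - 1) = 3*(-1 - 4/f) = -3 - 12/f)
z(I) = 0
z(c(1, -1)) + 415 = 0 + 415 = 415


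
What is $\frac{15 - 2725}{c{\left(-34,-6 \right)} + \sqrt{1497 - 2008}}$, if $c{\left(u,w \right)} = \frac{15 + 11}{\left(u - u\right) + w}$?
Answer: $\frac{52845}{2384} + \frac{12195 i \sqrt{511}}{2384} \approx 22.167 + 115.63 i$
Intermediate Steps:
$c{\left(u,w \right)} = \frac{26}{w}$ ($c{\left(u,w \right)} = \frac{26}{0 + w} = \frac{26}{w}$)
$\frac{15 - 2725}{c{\left(-34,-6 \right)} + \sqrt{1497 - 2008}} = \frac{15 - 2725}{\frac{26}{-6} + \sqrt{1497 - 2008}} = - \frac{2710}{26 \left(- \frac{1}{6}\right) + \sqrt{-511}} = - \frac{2710}{- \frac{13}{3} + i \sqrt{511}}$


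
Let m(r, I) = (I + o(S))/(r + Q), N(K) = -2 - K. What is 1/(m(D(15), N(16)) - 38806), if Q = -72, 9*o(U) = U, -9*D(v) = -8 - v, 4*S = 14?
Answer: -1250/48507183 ≈ -2.5769e-5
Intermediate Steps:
S = 7/2 (S = (¼)*14 = 7/2 ≈ 3.5000)
D(v) = 8/9 + v/9 (D(v) = -(-8 - v)/9 = 8/9 + v/9)
o(U) = U/9
m(r, I) = (7/18 + I)/(-72 + r) (m(r, I) = (I + (⅑)*(7/2))/(r - 72) = (I + 7/18)/(-72 + r) = (7/18 + I)/(-72 + r))
1/(m(D(15), N(16)) - 38806) = 1/((7/18 + (-2 - 1*16))/(-72 + (8/9 + (⅑)*15)) - 38806) = 1/((7/18 + (-2 - 16))/(-72 + (8/9 + 5/3)) - 38806) = 1/((7/18 - 18)/(-72 + 23/9) - 38806) = 1/(-317/18/(-625/9) - 38806) = 1/(-9/625*(-317/18) - 38806) = 1/(317/1250 - 38806) = 1/(-48507183/1250) = -1250/48507183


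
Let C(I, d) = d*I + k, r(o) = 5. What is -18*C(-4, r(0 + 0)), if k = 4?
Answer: 288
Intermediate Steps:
C(I, d) = 4 + I*d (C(I, d) = d*I + 4 = I*d + 4 = 4 + I*d)
-18*C(-4, r(0 + 0)) = -18*(4 - 4*5) = -18*(4 - 20) = -18*(-16) = 288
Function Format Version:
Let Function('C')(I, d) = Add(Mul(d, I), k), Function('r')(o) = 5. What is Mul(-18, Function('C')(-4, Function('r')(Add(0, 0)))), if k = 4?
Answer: 288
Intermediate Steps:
Function('C')(I, d) = Add(4, Mul(I, d)) (Function('C')(I, d) = Add(Mul(d, I), 4) = Add(Mul(I, d), 4) = Add(4, Mul(I, d)))
Mul(-18, Function('C')(-4, Function('r')(Add(0, 0)))) = Mul(-18, Add(4, Mul(-4, 5))) = Mul(-18, Add(4, -20)) = Mul(-18, -16) = 288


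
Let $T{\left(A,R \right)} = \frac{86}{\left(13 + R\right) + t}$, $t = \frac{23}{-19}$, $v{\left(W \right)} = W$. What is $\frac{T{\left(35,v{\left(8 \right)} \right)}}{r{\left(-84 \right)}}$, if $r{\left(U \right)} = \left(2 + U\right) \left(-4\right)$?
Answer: $\frac{817}{61664} \approx 0.013249$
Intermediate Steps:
$t = - \frac{23}{19}$ ($t = 23 \left(- \frac{1}{19}\right) = - \frac{23}{19} \approx -1.2105$)
$r{\left(U \right)} = -8 - 4 U$
$T{\left(A,R \right)} = \frac{86}{\frac{224}{19} + R}$ ($T{\left(A,R \right)} = \frac{86}{\left(13 + R\right) - \frac{23}{19}} = \frac{86}{\frac{224}{19} + R}$)
$\frac{T{\left(35,v{\left(8 \right)} \right)}}{r{\left(-84 \right)}} = \frac{1634 \frac{1}{224 + 19 \cdot 8}}{-8 - -336} = \frac{1634 \frac{1}{224 + 152}}{-8 + 336} = \frac{1634 \cdot \frac{1}{376}}{328} = 1634 \cdot \frac{1}{376} \cdot \frac{1}{328} = \frac{817}{188} \cdot \frac{1}{328} = \frac{817}{61664}$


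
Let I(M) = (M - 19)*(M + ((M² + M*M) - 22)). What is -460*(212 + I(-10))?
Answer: 2143600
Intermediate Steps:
I(M) = (-19 + M)*(-22 + M + 2*M²) (I(M) = (-19 + M)*(M + ((M² + M²) - 22)) = (-19 + M)*(M + (2*M² - 22)) = (-19 + M)*(M + (-22 + 2*M²)) = (-19 + M)*(-22 + M + 2*M²))
-460*(212 + I(-10)) = -460*(212 + (418 - 41*(-10) - 37*(-10)² + 2*(-10)³)) = -460*(212 + (418 + 410 - 37*100 + 2*(-1000))) = -460*(212 + (418 + 410 - 3700 - 2000)) = -460*(212 - 4872) = -460*(-4660) = 2143600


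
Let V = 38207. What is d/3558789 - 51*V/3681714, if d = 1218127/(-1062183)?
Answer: -2455238638613451079/4639064171698829106 ≈ -0.52925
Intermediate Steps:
d = -1218127/1062183 (d = 1218127*(-1/1062183) = -1218127/1062183 ≈ -1.1468)
d/3558789 - 51*V/3681714 = -1218127/1062183/3558789 - 51*38207/3681714 = -1218127/1062183*1/3558789 - 1948557*1/3681714 = -1218127/3780085176387 - 649519/1227238 = -2455238638613451079/4639064171698829106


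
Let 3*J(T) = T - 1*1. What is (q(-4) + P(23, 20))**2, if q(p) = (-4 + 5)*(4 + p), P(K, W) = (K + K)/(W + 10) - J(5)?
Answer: 1/25 ≈ 0.040000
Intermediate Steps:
J(T) = -1/3 + T/3 (J(T) = (T - 1*1)/3 = (T - 1)/3 = (-1 + T)/3 = -1/3 + T/3)
P(K, W) = -4/3 + 2*K/(10 + W) (P(K, W) = (K + K)/(W + 10) - (-1/3 + (1/3)*5) = (2*K)/(10 + W) - (-1/3 + 5/3) = 2*K/(10 + W) - 1*4/3 = 2*K/(10 + W) - 4/3 = -4/3 + 2*K/(10 + W))
q(p) = 4 + p (q(p) = 1*(4 + p) = 4 + p)
(q(-4) + P(23, 20))**2 = ((4 - 4) + 2*(-20 - 2*20 + 3*23)/(3*(10 + 20)))**2 = (0 + (2/3)*(-20 - 40 + 69)/30)**2 = (0 + (2/3)*(1/30)*9)**2 = (0 + 1/5)**2 = (1/5)**2 = 1/25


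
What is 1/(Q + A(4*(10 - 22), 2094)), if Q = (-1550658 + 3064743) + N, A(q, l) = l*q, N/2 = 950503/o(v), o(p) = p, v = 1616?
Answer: 808/1143117487 ≈ 7.0684e-7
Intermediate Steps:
N = 950503/808 (N = 2*(950503/1616) = 950503/808 ≈ 1176.4)
Q = 1224331183/808 (Q = (-1550658 + 3064743) + 950503/808 = 1514085 + 950503/808 = 1224331183/808 ≈ 1.5153e+6)
1/(Q + A(4*(10 - 22), 2094)) = 1/(1224331183/808 + 2094*(4*(10 - 22))) = 1/(1224331183/808 + 2094*(4*(-12))) = 1/(1224331183/808 + 2094*(-48)) = 1/(1224331183/808 - 100512) = 1/(1143117487/808) = 808/1143117487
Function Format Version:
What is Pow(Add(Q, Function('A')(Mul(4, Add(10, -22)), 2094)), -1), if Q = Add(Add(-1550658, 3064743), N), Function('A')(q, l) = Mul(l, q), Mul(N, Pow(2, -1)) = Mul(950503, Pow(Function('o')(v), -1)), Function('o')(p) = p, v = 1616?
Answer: Rational(808, 1143117487) ≈ 7.0684e-7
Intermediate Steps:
N = Rational(950503, 808) (N = Mul(2, Mul(950503, Pow(1616, -1))) = Mul(2, Mul(950503, Rational(1, 1616))) = Mul(2, Rational(950503, 1616)) = Rational(950503, 808) ≈ 1176.4)
Q = Rational(1224331183, 808) (Q = Add(Add(-1550658, 3064743), Rational(950503, 808)) = Add(1514085, Rational(950503, 808)) = Rational(1224331183, 808) ≈ 1.5153e+6)
Pow(Add(Q, Function('A')(Mul(4, Add(10, -22)), 2094)), -1) = Pow(Add(Rational(1224331183, 808), Mul(2094, Mul(4, Add(10, -22)))), -1) = Pow(Add(Rational(1224331183, 808), Mul(2094, Mul(4, -12))), -1) = Pow(Add(Rational(1224331183, 808), Mul(2094, -48)), -1) = Pow(Add(Rational(1224331183, 808), -100512), -1) = Pow(Rational(1143117487, 808), -1) = Rational(808, 1143117487)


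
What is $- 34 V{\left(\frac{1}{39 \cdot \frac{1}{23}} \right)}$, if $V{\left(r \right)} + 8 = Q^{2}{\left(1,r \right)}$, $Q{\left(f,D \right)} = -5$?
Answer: $-578$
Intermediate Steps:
$V{\left(r \right)} = 17$ ($V{\left(r \right)} = -8 + \left(-5\right)^{2} = -8 + 25 = 17$)
$- 34 V{\left(\frac{1}{39 \cdot \frac{1}{23}} \right)} = \left(-34\right) 17 = -578$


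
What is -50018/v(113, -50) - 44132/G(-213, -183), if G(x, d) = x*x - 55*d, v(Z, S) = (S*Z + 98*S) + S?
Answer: 576224653/146900100 ≈ 3.9226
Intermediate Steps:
v(Z, S) = 99*S + S*Z (v(Z, S) = (98*S + S*Z) + S = 99*S + S*Z)
G(x, d) = x² - 55*d
-50018/v(113, -50) - 44132/G(-213, -183) = -50018*(-1/(50*(99 + 113))) - 44132/((-213)² - 55*(-183)) = -50018/((-50*212)) - 44132/(45369 + 10065) = -50018/(-10600) - 44132/55434 = -50018*(-1/10600) - 44132*1/55434 = 25009/5300 - 22066/27717 = 576224653/146900100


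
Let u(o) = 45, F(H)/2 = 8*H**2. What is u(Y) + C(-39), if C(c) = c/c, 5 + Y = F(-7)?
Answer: 46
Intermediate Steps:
F(H) = 16*H**2 (F(H) = 2*(8*H**2) = 16*H**2)
Y = 779 (Y = -5 + 16*(-7)**2 = -5 + 16*49 = -5 + 784 = 779)
C(c) = 1
u(Y) + C(-39) = 45 + 1 = 46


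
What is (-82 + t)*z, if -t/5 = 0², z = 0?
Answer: 0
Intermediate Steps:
t = 0 (t = -5*0² = -5*0 = 0)
(-82 + t)*z = (-82 + 0)*0 = -82*0 = 0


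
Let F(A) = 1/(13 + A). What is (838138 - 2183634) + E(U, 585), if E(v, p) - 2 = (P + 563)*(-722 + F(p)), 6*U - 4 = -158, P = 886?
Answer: -62183409/26 ≈ -2.3917e+6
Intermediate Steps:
U = -77/3 (U = ⅔ + (⅙)*(-158) = ⅔ - 79/3 = -77/3 ≈ -25.667)
E(v, p) = -1046176 + 1449/(13 + p) (E(v, p) = 2 + (886 + 563)*(-722 + 1/(13 + p)) = 2 + 1449*(-722 + 1/(13 + p)) = 2 + (-1046178 + 1449/(13 + p)) = -1046176 + 1449/(13 + p))
(838138 - 2183634) + E(U, 585) = (838138 - 2183634) + (-13598839 - 1046176*585)/(13 + 585) = -1345496 + (-13598839 - 612012960)/598 = -1345496 + (1/598)*(-625611799) = -1345496 - 27200513/26 = -62183409/26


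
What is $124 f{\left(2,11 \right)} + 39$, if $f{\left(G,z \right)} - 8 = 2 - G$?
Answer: $1031$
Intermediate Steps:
$f{\left(G,z \right)} = 10 - G$ ($f{\left(G,z \right)} = 8 - \left(-2 + G\right) = 10 - G$)
$124 f{\left(2,11 \right)} + 39 = 124 \left(10 - 2\right) + 39 = 124 \cdot 8 + 39 = 992 + 39 = 1031$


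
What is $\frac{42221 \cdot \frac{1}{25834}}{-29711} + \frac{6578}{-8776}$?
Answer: $- \frac{1262335143117}{1684013418956} \approx -0.7496$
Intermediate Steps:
$\frac{42221 \cdot \frac{1}{25834}}{-29711} + \frac{6578}{-8776} = 42221 \cdot \frac{1}{25834} \left(- \frac{1}{29711}\right) + 6578 \left(- \frac{1}{8776}\right) = \frac{42221}{25834} \left(- \frac{1}{29711}\right) - \frac{3289}{4388} = - \frac{42221}{767553974} - \frac{3289}{4388} = - \frac{1262335143117}{1684013418956}$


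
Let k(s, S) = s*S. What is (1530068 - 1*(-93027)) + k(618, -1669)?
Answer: 591653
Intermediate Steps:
k(s, S) = S*s
(1530068 - 1*(-93027)) + k(618, -1669) = (1530068 - 1*(-93027)) - 1669*618 = (1530068 + 93027) - 1031442 = 1623095 - 1031442 = 591653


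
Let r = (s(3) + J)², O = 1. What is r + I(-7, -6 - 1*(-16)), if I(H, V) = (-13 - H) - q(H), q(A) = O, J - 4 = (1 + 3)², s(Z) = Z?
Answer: 522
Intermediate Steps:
J = 20 (J = 4 + (1 + 3)² = 4 + 4² = 4 + 16 = 20)
r = 529 (r = (3 + 20)² = 23² = 529)
q(A) = 1
I(H, V) = -14 - H (I(H, V) = (-13 - H) - 1*1 = (-13 - H) - 1 = -14 - H)
r + I(-7, -6 - 1*(-16)) = 529 + (-14 - 1*(-7)) = 529 + (-14 + 7) = 529 - 7 = 522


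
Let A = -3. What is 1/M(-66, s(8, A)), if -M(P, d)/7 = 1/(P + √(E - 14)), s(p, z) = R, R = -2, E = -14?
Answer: 66/7 - 2*I*√7/7 ≈ 9.4286 - 0.75593*I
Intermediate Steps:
s(p, z) = -2
M(P, d) = -7/(P + 2*I*√7) (M(P, d) = -7/(P + √(-14 - 14)) = -7/(P + √(-28)) = -7/(P + 2*I*√7))
1/M(-66, s(8, A)) = 1/(-7/(-66 + 2*I*√7)) = 66/7 - 2*I*√7/7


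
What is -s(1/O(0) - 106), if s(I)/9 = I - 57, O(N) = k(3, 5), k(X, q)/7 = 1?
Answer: 10260/7 ≈ 1465.7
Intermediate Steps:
k(X, q) = 7 (k(X, q) = 7*1 = 7)
O(N) = 7
s(I) = -513 + 9*I (s(I) = 9*(I - 57) = 9*(-57 + I) = -513 + 9*I)
-s(1/O(0) - 106) = -(-513 + 9*(1/7 - 106)) = -(-513 + 9*(-741/7)) = -(-513 - 6669/7) = -1*(-10260/7) = 10260/7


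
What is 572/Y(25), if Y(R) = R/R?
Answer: 572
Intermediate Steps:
Y(R) = 1
572/Y(25) = 572/1 = 572*1 = 572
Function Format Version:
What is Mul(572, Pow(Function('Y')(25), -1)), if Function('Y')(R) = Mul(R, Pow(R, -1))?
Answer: 572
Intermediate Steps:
Function('Y')(R) = 1
Mul(572, Pow(Function('Y')(25), -1)) = Mul(572, Pow(1, -1)) = Mul(572, 1) = 572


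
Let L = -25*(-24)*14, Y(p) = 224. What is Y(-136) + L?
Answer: 8624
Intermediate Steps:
L = 8400 (L = 600*14 = 8400)
Y(-136) + L = 224 + 8400 = 8624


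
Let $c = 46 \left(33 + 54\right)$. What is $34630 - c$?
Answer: $30628$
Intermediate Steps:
$c = 4002$ ($c = 46 \cdot 87 = 4002$)
$34630 - c = 34630 - 4002 = 30628$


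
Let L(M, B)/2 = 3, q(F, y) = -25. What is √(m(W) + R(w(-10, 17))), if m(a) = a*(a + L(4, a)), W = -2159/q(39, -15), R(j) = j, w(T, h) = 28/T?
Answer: 3*√553709/25 ≈ 89.294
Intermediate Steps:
L(M, B) = 6 (L(M, B) = 2*3 = 6)
W = 2159/25 (W = -2159/(-25) = -2159*(-1/25) = 2159/25 ≈ 86.360)
m(a) = a*(6 + a) (m(a) = a*(a + 6) = a*(6 + a))
√(m(W) + R(w(-10, 17))) = √(2159*(6 + 2159/25)/25 + 28/(-10)) = √((2159/25)*(2309/25) + 28*(-⅒)) = √(4985131/625 - 14/5) = √(4983381/625) = 3*√553709/25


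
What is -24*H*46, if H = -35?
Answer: 38640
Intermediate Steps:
-24*H*46 = -24*(-35)*46 = 840*46 = 38640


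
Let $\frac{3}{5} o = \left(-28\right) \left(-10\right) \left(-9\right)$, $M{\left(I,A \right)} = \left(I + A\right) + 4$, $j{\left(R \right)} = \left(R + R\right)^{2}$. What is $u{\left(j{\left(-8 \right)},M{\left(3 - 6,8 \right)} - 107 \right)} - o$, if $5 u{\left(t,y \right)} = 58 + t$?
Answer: $\frac{21314}{5} \approx 4262.8$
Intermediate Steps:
$j{\left(R \right)} = 4 R^{2}$ ($j{\left(R \right)} = \left(2 R\right)^{2} = 4 R^{2}$)
$M{\left(I,A \right)} = 4 + A + I$ ($M{\left(I,A \right)} = \left(A + I\right) + 4 = 4 + A + I$)
$u{\left(t,y \right)} = \frac{58}{5} + \frac{t}{5}$ ($u{\left(t,y \right)} = \frac{58 + t}{5} = \frac{58}{5} + \frac{t}{5}$)
$o = -4200$ ($o = \frac{5 \left(-28\right) \left(-10\right) \left(-9\right)}{3} = \frac{5 \cdot 280 \left(-9\right)}{3} = \frac{5}{3} \left(-2520\right) = -4200$)
$u{\left(j{\left(-8 \right)},M{\left(3 - 6,8 \right)} - 107 \right)} - o = \left(\frac{58}{5} + \frac{4 \left(-8\right)^{2}}{5}\right) - -4200 = \left(\frac{58}{5} + \frac{4 \cdot 64}{5}\right) + 4200 = \left(\frac{58}{5} + \frac{1}{5} \cdot 256\right) + 4200 = \left(\frac{58}{5} + \frac{256}{5}\right) + 4200 = \frac{314}{5} + 4200 = \frac{21314}{5}$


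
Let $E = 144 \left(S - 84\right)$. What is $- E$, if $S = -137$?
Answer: $31824$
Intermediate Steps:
$E = -31824$ ($E = 144 \left(-137 - 84\right) = 144 \left(-221\right) = -31824$)
$- E = \left(-1\right) \left(-31824\right) = 31824$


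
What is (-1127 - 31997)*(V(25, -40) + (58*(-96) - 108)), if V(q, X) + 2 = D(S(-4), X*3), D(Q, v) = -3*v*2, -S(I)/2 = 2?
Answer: 164228792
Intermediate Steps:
S(I) = -4 (S(I) = -2*2 = -4)
D(Q, v) = -6*v
V(q, X) = -2 - 18*X (V(q, X) = -2 - 6*X*3 = -2 - 18*X)
(-1127 - 31997)*(V(25, -40) + (58*(-96) - 108)) = (-1127 - 31997)*((-2 - 18*(-40)) + (58*(-96) - 108)) = -33124*((-2 + 720) + (-5568 - 108)) = -33124*(718 - 5676) = -33124*(-4958) = 164228792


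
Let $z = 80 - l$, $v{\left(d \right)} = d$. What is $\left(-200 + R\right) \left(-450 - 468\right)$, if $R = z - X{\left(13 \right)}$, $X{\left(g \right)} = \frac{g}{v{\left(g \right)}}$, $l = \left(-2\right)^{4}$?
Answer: $125766$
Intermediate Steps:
$l = 16$
$z = 64$ ($z = 80 - 16 = 64$)
$X{\left(g \right)} = 1$ ($X{\left(g \right)} = \frac{g}{g} = 1$)
$R = 63$ ($R = 64 - 1 = 63$)
$\left(-200 + R\right) \left(-450 - 468\right) = \left(-200 + 63\right) \left(-450 - 468\right) = \left(-137\right) \left(-918\right) = 125766$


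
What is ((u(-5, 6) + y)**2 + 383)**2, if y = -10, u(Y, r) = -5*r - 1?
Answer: 4260096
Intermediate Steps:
u(Y, r) = -1 - 5*r
((u(-5, 6) + y)**2 + 383)**2 = (((-1 - 5*6) - 10)**2 + 383)**2 = (((-1 - 30) - 10)**2 + 383)**2 = ((-31 - 10)**2 + 383)**2 = ((-41)**2 + 383)**2 = (1681 + 383)**2 = 2064**2 = 4260096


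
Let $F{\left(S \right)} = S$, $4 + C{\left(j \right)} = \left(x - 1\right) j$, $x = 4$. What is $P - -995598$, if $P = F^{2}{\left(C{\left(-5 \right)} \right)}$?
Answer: $995959$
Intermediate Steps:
$C{\left(j \right)} = -4 + 3 j$ ($C{\left(j \right)} = -4 + \left(4 - 1\right) j = -4 + 3 j$)
$P = 361$ ($P = \left(-4 + 3 \left(-5\right)\right)^{2} = \left(-4 - 15\right)^{2} = \left(-19\right)^{2} = 361$)
$P - -995598 = 361 - -995598 = 361 + 995598 = 995959$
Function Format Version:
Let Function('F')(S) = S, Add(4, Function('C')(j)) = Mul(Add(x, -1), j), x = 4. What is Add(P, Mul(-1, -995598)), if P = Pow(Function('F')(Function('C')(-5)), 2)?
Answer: 995959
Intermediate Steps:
Function('C')(j) = Add(-4, Mul(3, j)) (Function('C')(j) = Add(-4, Mul(Add(4, -1), j)) = Add(-4, Mul(3, j)))
P = 361 (P = Pow(Add(-4, Mul(3, -5)), 2) = Pow(Add(-4, -15), 2) = Pow(-19, 2) = 361)
Add(P, Mul(-1, -995598)) = Add(361, Mul(-1, -995598)) = Add(361, 995598) = 995959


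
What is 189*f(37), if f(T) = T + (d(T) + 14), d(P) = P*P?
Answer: 268380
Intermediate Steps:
d(P) = P**2
f(T) = 14 + T + T**2 (f(T) = T + (T**2 + 14) = T + (14 + T**2) = 14 + T + T**2)
189*f(37) = 189*(14 + 37 + 37**2) = 189*(14 + 37 + 1369) = 189*1420 = 268380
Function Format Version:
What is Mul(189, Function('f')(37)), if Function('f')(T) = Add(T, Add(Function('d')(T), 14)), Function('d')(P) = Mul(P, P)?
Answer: 268380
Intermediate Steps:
Function('d')(P) = Pow(P, 2)
Function('f')(T) = Add(14, T, Pow(T, 2)) (Function('f')(T) = Add(T, Add(Pow(T, 2), 14)) = Add(T, Add(14, Pow(T, 2))) = Add(14, T, Pow(T, 2)))
Mul(189, Function('f')(37)) = Mul(189, Add(14, 37, Pow(37, 2))) = Mul(189, Add(14, 37, 1369)) = Mul(189, 1420) = 268380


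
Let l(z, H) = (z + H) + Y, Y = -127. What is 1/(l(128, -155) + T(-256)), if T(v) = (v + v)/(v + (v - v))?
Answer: -1/152 ≈ -0.0065789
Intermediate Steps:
T(v) = 2 (T(v) = (2*v)/(v + 0) = (2*v)/v = 2)
l(z, H) = -127 + H + z (l(z, H) = (z + H) - 127 = (H + z) - 127 = -127 + H + z)
1/(l(128, -155) + T(-256)) = 1/((-127 - 155 + 128) + 2) = 1/(-154 + 2) = 1/(-152) = -1/152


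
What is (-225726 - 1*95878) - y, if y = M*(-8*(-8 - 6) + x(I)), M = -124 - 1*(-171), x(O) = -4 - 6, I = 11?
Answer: -326398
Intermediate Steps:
x(O) = -10
M = 47 (M = -124 + 171 = 47)
y = 4794 (y = 47*(-8*(-8 - 6) - 10) = 47*(-8*(-14) - 10) = 47*(112 - 10) = 47*102 = 4794)
(-225726 - 1*95878) - y = (-225726 - 1*95878) - 1*4794 = (-225726 - 95878) - 4794 = -321604 - 4794 = -326398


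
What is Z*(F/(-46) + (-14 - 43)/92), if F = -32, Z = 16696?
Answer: 29218/23 ≈ 1270.3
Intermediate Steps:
Z*(F/(-46) + (-14 - 43)/92) = 16696*(-32/(-46) + (-14 - 43)/92) = 16696*(-32*(-1/46) - 57*1/92) = 16696*(16/23 - 57/92) = 16696*(7/92) = 29218/23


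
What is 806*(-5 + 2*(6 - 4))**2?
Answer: 806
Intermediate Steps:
806*(-5 + 2*(6 - 4))**2 = 806*(-5 + 2*2)**2 = 806*(-5 + 4)**2 = 806*(-1)**2 = 806*1 = 806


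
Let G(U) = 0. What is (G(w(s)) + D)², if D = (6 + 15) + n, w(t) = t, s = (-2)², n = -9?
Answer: 144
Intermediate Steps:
s = 4
D = 12 (D = (6 + 15) - 9 = 21 - 9 = 12)
(G(w(s)) + D)² = (0 + 12)² = 12² = 144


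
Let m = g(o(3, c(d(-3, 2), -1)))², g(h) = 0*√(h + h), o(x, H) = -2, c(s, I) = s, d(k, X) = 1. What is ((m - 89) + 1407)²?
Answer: 1737124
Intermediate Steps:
g(h) = 0 (g(h) = 0*√(2*h) = 0*(√2*√h) = 0)
m = 0 (m = 0² = 0)
((m - 89) + 1407)² = ((0 - 89) + 1407)² = (-89 + 1407)² = 1318² = 1737124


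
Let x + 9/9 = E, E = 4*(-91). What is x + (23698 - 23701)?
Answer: -368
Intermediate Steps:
E = -364
x = -365 (x = -1 - 364 = -365)
x + (23698 - 23701) = -365 + (23698 - 23701) = -365 - 3 = -368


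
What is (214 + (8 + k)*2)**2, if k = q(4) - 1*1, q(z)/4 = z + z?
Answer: 85264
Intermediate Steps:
q(z) = 8*z (q(z) = 4*(z + z) = 4*(2*z) = 8*z)
k = 31 (k = 8*4 - 1*1 = 32 - 1 = 31)
(214 + (8 + k)*2)**2 = (214 + (8 + 31)*2)**2 = (214 + 39*2)**2 = (214 + 78)**2 = 292**2 = 85264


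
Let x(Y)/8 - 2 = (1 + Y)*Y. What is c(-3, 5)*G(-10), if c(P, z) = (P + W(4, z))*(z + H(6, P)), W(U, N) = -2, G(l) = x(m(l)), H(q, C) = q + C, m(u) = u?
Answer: -29440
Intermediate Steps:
H(q, C) = C + q
x(Y) = 16 + 8*Y*(1 + Y) (x(Y) = 16 + 8*((1 + Y)*Y) = 16 + 8*(Y*(1 + Y)) = 16 + 8*Y*(1 + Y))
G(l) = 16 + 8*l + 8*l²
c(P, z) = (-2 + P)*(6 + P + z) (c(P, z) = (P - 2)*(z + (P + 6)) = (-2 + P)*(z + (6 + P)) = (-2 + P)*(6 + P + z))
c(-3, 5)*G(-10) = (-12 + (-3)² - 2*5 + 4*(-3) - 3*5)*(16 + 8*(-10) + 8*(-10)²) = (-12 + 9 - 10 - 12 - 15)*(16 - 80 + 8*100) = -40*(16 - 80 + 800) = -40*736 = -29440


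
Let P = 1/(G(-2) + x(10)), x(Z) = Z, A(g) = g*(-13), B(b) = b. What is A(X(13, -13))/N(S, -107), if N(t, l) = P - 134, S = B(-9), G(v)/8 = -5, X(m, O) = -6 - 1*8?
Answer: -5460/4021 ≈ -1.3579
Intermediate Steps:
X(m, O) = -14 (X(m, O) = -6 - 8 = -14)
A(g) = -13*g
G(v) = -40 (G(v) = 8*(-5) = -40)
S = -9
P = -1/30 (P = 1/(-40 + 10) = 1/(-30) = -1/30 ≈ -0.033333)
N(t, l) = -4021/30 (N(t, l) = -1/30 - 134 = -4021/30)
A(X(13, -13))/N(S, -107) = (-13*(-14))/(-4021/30) = 182*(-30/4021) = -5460/4021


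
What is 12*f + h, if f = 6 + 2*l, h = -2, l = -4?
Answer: -26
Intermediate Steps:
f = -2 (f = 6 + 2*(-4) = 6 - 8 = -2)
12*f + h = 12*(-2) - 2 = -24 - 2 = -26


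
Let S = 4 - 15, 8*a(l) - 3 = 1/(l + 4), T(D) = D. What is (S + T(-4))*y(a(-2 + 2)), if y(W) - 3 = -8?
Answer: 75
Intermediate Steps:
a(l) = 3/8 + 1/(8*(4 + l)) (a(l) = 3/8 + 1/(8*(l + 4)) = 3/8 + 1/(8*(4 + l)))
y(W) = -5 (y(W) = 3 - 8 = -5)
S = -11
(S + T(-4))*y(a(-2 + 2)) = (-11 - 4)*(-5) = -15*(-5) = 75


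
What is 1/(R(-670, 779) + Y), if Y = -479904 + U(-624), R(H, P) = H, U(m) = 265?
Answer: -1/480309 ≈ -2.0820e-6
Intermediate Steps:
Y = -479639 (Y = -479904 + 265 = -479639)
1/(R(-670, 779) + Y) = 1/(-670 - 479639) = 1/(-480309) = -1/480309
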